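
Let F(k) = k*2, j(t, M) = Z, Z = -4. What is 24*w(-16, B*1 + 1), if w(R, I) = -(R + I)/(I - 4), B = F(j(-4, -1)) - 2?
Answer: -600/13 ≈ -46.154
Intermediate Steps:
j(t, M) = -4
F(k) = 2*k
B = -10 (B = 2*(-4) - 2 = -8 - 2 = -10)
w(R, I) = -(I + R)/(-4 + I)
24*w(-16, B*1 + 1) = 24*((-(-10*1 + 1) - 1*(-16))/(-4 + (-10*1 + 1))) = 24*((-(-10 + 1) + 16)/(-4 + (-10 + 1))) = 24*((-1*(-9) + 16)/(-4 - 9)) = 24*((9 + 16)/(-13)) = 24*(-1/13*25) = 24*(-25/13) = -600/13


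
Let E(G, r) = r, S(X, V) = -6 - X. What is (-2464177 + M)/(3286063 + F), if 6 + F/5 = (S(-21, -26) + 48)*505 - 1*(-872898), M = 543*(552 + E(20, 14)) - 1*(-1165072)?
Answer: -991767/7809598 ≈ -0.12699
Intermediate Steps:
M = 1472410 (M = 543*(552 + 14) - 1*(-1165072) = 543*566 + 1165072 = 307338 + 1165072 = 1472410)
F = 4523535 (F = -30 + 5*(((-6 - 1*(-21)) + 48)*505 - 1*(-872898)) = -30 + 5*(((-6 + 21) + 48)*505 + 872898) = -30 + 5*((15 + 48)*505 + 872898) = -30 + 5*(63*505 + 872898) = -30 + 5*(31815 + 872898) = -30 + 5*904713 = -30 + 4523565 = 4523535)
(-2464177 + M)/(3286063 + F) = (-2464177 + 1472410)/(3286063 + 4523535) = -991767/7809598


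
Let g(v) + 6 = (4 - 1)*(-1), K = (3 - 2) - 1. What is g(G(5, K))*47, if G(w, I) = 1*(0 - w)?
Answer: -423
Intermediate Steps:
K = 0 (K = 1 - 1 = 0)
G(w, I) = -w (G(w, I) = 1*(-w) = -w)
g(v) = -9 (g(v) = -6 + (4 - 1)*(-1) = -6 + 3*(-1) = -6 - 3 = -9)
g(G(5, K))*47 = -9*47 = -423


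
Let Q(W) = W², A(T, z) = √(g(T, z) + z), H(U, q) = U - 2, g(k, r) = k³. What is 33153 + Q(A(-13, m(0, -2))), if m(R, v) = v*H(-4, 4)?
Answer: 30968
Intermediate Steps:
H(U, q) = -2 + U
m(R, v) = -6*v (m(R, v) = v*(-2 - 4) = v*(-6) = -6*v)
A(T, z) = √(z + T³) (A(T, z) = √(T³ + z) = √(z + T³))
33153 + Q(A(-13, m(0, -2))) = 33153 + (√(-6*(-2) + (-13)³))² = 33153 + (√(12 - 2197))² = 33153 + (√(-2185))² = 33153 + (I*√2185)² = 33153 - 2185 = 30968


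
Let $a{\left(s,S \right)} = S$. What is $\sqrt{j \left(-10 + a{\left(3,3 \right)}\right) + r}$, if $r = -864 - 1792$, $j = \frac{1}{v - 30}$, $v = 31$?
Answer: $i \sqrt{2663} \approx 51.604 i$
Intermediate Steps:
$j = 1$ ($j = \frac{1}{31 - 30} = 1^{-1} = 1$)
$r = -2656$
$\sqrt{j \left(-10 + a{\left(3,3 \right)}\right) + r} = \sqrt{1 \left(-10 + 3\right) - 2656} = \sqrt{1 \left(-7\right) - 2656} = \sqrt{-7 - 2656} = \sqrt{-2663} = i \sqrt{2663}$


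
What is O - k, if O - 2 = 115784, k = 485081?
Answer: -369295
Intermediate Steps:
O = 115786 (O = 2 + 115784 = 115786)
O - k = 115786 - 1*485081 = 115786 - 485081 = -369295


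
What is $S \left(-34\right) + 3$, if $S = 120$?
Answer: $-4077$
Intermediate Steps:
$S \left(-34\right) + 3 = 120 \left(-34\right) + 3 = -4080 + 3 = -4077$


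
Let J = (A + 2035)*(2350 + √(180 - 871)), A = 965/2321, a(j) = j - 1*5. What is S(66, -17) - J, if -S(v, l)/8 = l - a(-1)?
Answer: -11101665752/2321 - 4724200*I*√691/2321 ≈ -4.7831e+6 - 53505.0*I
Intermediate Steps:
a(j) = -5 + j (a(j) = j - 5 = -5 + j)
A = 965/2321 (A = 965*(1/2321) = 965/2321 ≈ 0.41577)
S(v, l) = -48 - 8*l (S(v, l) = -8*(l - (-5 - 1)) = -8*(l - 1*(-6)) = -8*(l + 6) = -8*(6 + l) = -48 - 8*l)
J = 11101870000/2321 + 4724200*I*√691/2321 (J = (965/2321 + 2035)*(2350 + √(180 - 871)) = 4724200*(2350 + √(-691))/2321 = 4724200*(2350 + I*√691)/2321 = 11101870000/2321 + 4724200*I*√691/2321 ≈ 4.7832e+6 + 53505.0*I)
S(66, -17) - J = (-48 - 8*(-17)) - (11101870000/2321 + 4724200*I*√691/2321) = (-48 + 136) + (-11101870000/2321 - 4724200*I*√691/2321) = 88 + (-11101870000/2321 - 4724200*I*√691/2321) = -11101665752/2321 - 4724200*I*√691/2321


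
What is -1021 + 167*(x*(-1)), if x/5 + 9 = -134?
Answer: 118384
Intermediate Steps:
x = -715 (x = -45 + 5*(-134) = -45 - 670 = -715)
-1021 + 167*(x*(-1)) = -1021 + 167*(-715*(-1)) = -1021 + 167*715 = -1021 + 119405 = 118384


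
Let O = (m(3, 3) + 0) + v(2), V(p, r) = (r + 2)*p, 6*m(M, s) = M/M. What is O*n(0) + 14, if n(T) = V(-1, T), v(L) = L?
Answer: 29/3 ≈ 9.6667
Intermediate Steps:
m(M, s) = ⅙ (m(M, s) = (M/M)/6 = (⅙)*1 = ⅙)
V(p, r) = p*(2 + r) (V(p, r) = (2 + r)*p = p*(2 + r))
n(T) = -2 - T (n(T) = -(2 + T) = -2 - T)
O = 13/6 (O = (⅙ + 0) + 2 = ⅙ + 2 = 13/6 ≈ 2.1667)
O*n(0) + 14 = 13*(-2 - 1*0)/6 + 14 = 13*(-2 + 0)/6 + 14 = (13/6)*(-2) + 14 = -13/3 + 14 = 29/3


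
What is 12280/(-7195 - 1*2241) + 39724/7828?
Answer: 17419239/4616563 ≈ 3.7732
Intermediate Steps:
12280/(-7195 - 1*2241) + 39724/7828 = 12280/(-7195 - 2241) + 39724*(1/7828) = 12280/(-9436) + 9931/1957 = 12280*(-1/9436) + 9931/1957 = -3070/2359 + 9931/1957 = 17419239/4616563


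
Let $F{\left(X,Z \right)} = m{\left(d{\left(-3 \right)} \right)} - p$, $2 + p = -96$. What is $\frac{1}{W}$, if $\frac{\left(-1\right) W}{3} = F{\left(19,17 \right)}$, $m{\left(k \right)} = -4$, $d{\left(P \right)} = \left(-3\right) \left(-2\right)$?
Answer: $- \frac{1}{282} \approx -0.0035461$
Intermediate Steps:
$d{\left(P \right)} = 6$
$p = -98$ ($p = -2 - 96 = -98$)
$F{\left(X,Z \right)} = 94$ ($F{\left(X,Z \right)} = -4 - -98 = -4 + 98 = 94$)
$W = -282$ ($W = \left(-3\right) 94 = -282$)
$\frac{1}{W} = \frac{1}{-282} = - \frac{1}{282}$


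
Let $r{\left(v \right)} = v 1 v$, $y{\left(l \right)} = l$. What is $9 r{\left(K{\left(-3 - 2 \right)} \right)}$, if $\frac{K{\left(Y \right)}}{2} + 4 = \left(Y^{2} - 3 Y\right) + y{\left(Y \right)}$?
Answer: $34596$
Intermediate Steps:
$K{\left(Y \right)} = -8 - 4 Y + 2 Y^{2}$ ($K{\left(Y \right)} = -8 + 2 \left(\left(Y^{2} - 3 Y\right) + Y\right) = -8 + 2 \left(Y^{2} - 2 Y\right) = -8 + \left(- 4 Y + 2 Y^{2}\right) = -8 - 4 Y + 2 Y^{2}$)
$r{\left(v \right)} = v^{2}$ ($r{\left(v \right)} = v v = v^{2}$)
$9 r{\left(K{\left(-3 - 2 \right)} \right)} = 9 \left(-8 - 4 \left(-3 - 2\right) + 2 \left(-3 - 2\right)^{2}\right)^{2} = 9 \left(-8 - -20 + 2 \left(-5\right)^{2}\right)^{2} = 9 \left(-8 + 20 + 2 \cdot 25\right)^{2} = 9 \left(-8 + 20 + 50\right)^{2} = 9 \cdot 62^{2} = 9 \cdot 3844 = 34596$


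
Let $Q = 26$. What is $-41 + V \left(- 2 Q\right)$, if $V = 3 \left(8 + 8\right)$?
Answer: $-2537$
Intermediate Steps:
$V = 48$ ($V = 3 \cdot 16 = 48$)
$-41 + V \left(- 2 Q\right) = -41 + 48 \left(\left(-2\right) 26\right) = -41 + 48 \left(-52\right) = -41 - 2496 = -2537$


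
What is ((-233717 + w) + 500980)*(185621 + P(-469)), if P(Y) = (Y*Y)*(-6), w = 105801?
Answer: -423108670280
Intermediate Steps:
P(Y) = -6*Y² (P(Y) = Y²*(-6) = -6*Y²)
((-233717 + w) + 500980)*(185621 + P(-469)) = ((-233717 + 105801) + 500980)*(185621 - 6*(-469)²) = (-127916 + 500980)*(185621 - 6*219961) = 373064*(185621 - 1319766) = 373064*(-1134145) = -423108670280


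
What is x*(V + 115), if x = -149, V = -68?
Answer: -7003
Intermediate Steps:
x*(V + 115) = -149*(-68 + 115) = -149*47 = -7003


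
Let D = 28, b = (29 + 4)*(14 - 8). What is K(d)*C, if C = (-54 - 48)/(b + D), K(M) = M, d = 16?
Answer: -816/113 ≈ -7.2212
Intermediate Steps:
b = 198 (b = 33*6 = 198)
C = -51/113 (C = (-54 - 48)/(198 + 28) = -102/226 = -102*1/226 = -51/113 ≈ -0.45133)
K(d)*C = 16*(-51/113) = -816/113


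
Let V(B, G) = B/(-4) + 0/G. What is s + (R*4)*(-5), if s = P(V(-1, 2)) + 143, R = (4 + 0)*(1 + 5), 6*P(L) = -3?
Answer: -675/2 ≈ -337.50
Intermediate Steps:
V(B, G) = -B/4 (V(B, G) = B*(-1/4) + 0 = -B/4 + 0 = -B/4)
P(L) = -1/2 (P(L) = (1/6)*(-3) = -1/2)
R = 24 (R = 4*6 = 24)
s = 285/2 (s = -1/2 + 143 = 285/2 ≈ 142.50)
s + (R*4)*(-5) = 285/2 + (24*4)*(-5) = 285/2 + 96*(-5) = 285/2 - 480 = -675/2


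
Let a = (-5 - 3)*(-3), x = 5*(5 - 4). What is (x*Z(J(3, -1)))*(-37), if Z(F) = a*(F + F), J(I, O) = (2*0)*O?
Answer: 0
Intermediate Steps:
x = 5 (x = 5*1 = 5)
a = 24 (a = -8*(-3) = 24)
J(I, O) = 0 (J(I, O) = 0*O = 0)
Z(F) = 48*F (Z(F) = 24*(F + F) = 24*(2*F) = 48*F)
(x*Z(J(3, -1)))*(-37) = (5*(48*0))*(-37) = (5*0)*(-37) = 0*(-37) = 0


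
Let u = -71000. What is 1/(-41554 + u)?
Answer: -1/112554 ≈ -8.8846e-6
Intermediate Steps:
1/(-41554 + u) = 1/(-41554 - 71000) = 1/(-112554) = -1/112554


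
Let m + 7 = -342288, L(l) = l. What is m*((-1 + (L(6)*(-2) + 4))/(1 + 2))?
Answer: 1026885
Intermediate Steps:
m = -342295 (m = -7 - 342288 = -342295)
m*((-1 + (L(6)*(-2) + 4))/(1 + 2)) = -342295*(-1 + (6*(-2) + 4))/(1 + 2) = -342295*(-1 + (-12 + 4))/3 = -342295*(-1 - 8)/3 = -(-3080655)/3 = -342295*(-3) = 1026885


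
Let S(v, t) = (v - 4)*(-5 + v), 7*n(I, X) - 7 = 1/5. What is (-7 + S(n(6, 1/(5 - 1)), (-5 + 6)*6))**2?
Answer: 34586161/1500625 ≈ 23.048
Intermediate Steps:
n(I, X) = 36/35 (n(I, X) = 1 + (1/7)/5 = 1 + (1/7)*(1/5) = 1 + 1/35 = 36/35)
S(v, t) = (-5 + v)*(-4 + v) (S(v, t) = (-4 + v)*(-5 + v) = (-5 + v)*(-4 + v))
(-7 + S(n(6, 1/(5 - 1)), (-5 + 6)*6))**2 = (-7 + (20 + (36/35)**2 - 9*36/35))**2 = (-7 + (20 + 1296/1225 - 324/35))**2 = (-7 + 14456/1225)**2 = (5881/1225)**2 = 34586161/1500625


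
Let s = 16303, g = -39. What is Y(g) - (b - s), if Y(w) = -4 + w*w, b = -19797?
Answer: 37617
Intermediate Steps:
Y(w) = -4 + w²
Y(g) - (b - s) = (-4 + (-39)²) - (-19797 - 1*16303) = (-4 + 1521) - (-19797 - 16303) = 1517 - 1*(-36100) = 1517 + 36100 = 37617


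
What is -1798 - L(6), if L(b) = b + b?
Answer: -1810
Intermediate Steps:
L(b) = 2*b
-1798 - L(6) = -1798 - 2*6 = -1798 - 1*12 = -1798 - 12 = -1810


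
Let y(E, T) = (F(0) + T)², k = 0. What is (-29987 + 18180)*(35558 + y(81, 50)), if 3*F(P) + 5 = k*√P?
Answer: -4026741929/9 ≈ -4.4742e+8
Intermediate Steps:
F(P) = -5/3 (F(P) = -5/3 + (0*√P)/3 = -5/3 + (⅓)*0 = -5/3 + 0 = -5/3)
y(E, T) = (-5/3 + T)²
(-29987 + 18180)*(35558 + y(81, 50)) = (-29987 + 18180)*(35558 + (-5 + 3*50)²/9) = -11807*(35558 + (-5 + 150)²/9) = -11807*(35558 + (⅑)*145²) = -11807*(35558 + (⅑)*21025) = -11807*(35558 + 21025/9) = -11807*341047/9 = -4026741929/9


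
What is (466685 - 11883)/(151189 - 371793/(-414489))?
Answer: 31418404363/10444424869 ≈ 3.0082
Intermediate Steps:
(466685 - 11883)/(151189 - 371793/(-414489)) = 454802/(151189 - 371793*(-1/414489)) = 454802/(151189 + 123931/138163) = 454802/(20888849738/138163) = 454802*(138163/20888849738) = 31418404363/10444424869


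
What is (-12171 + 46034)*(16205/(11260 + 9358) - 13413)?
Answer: -9364237961027/20618 ≈ -4.5418e+8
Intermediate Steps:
(-12171 + 46034)*(16205/(11260 + 9358) - 13413) = 33863*(16205/20618 - 13413) = 33863*(-276533029/20618) = -9364237961027/20618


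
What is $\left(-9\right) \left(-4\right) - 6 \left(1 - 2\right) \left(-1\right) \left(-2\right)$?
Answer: $48$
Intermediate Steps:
$\left(-9\right) \left(-4\right) - 6 \left(1 - 2\right) \left(-1\right) \left(-2\right) = 36 - 6 \left(1 - 2\right) \left(-1\right) \left(-2\right) = 36 - 6 \left(-1\right) \left(-1\right) \left(-2\right) = 36 - 6 \cdot 1 \left(-2\right) = 36 - -12 = 36 + 12 = 48$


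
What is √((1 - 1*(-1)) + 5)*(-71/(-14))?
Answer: 71*√7/14 ≈ 13.418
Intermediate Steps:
√((1 - 1*(-1)) + 5)*(-71/(-14)) = √((1 + 1) + 5)*(-71*(-1)/14) = √(2 + 5)*(-1*(-71/14)) = √7*(71/14) = 71*√7/14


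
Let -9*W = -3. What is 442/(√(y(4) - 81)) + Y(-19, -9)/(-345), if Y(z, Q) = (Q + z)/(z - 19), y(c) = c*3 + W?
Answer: -14/6555 - 221*I*√618/103 ≈ -0.0021358 - 53.34*I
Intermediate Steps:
W = ⅓ (W = -⅑*(-3) = ⅓ ≈ 0.33333)
y(c) = ⅓ + 3*c (y(c) = c*3 + ⅓ = 3*c + ⅓ = ⅓ + 3*c)
Y(z, Q) = (Q + z)/(-19 + z)
442/(√(y(4) - 81)) + Y(-19, -9)/(-345) = 442/(√((⅓ + 3*4) - 81)) + ((-9 - 19)/(-19 - 19))/(-345) = 442/(√((⅓ + 12) - 81)) + (-28/(-38))*(-1/345) = 442/(√(37/3 - 81)) - 1/38*(-28)*(-1/345) = 442/(√(-206/3)) + (14/19)*(-1/345) = 442/((I*√618/3)) - 14/6555 = 442*(-I*√618/206) - 14/6555 = -221*I*√618/103 - 14/6555 = -14/6555 - 221*I*√618/103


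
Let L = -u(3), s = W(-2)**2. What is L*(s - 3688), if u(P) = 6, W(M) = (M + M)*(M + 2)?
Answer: 22128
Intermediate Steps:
W(M) = 2*M*(2 + M) (W(M) = (2*M)*(2 + M) = 2*M*(2 + M))
s = 0 (s = (2*(-2)*(2 - 2))**2 = (2*(-2)*0)**2 = 0**2 = 0)
L = -6 (L = -1*6 = -6)
L*(s - 3688) = -6*(0 - 3688) = -6*(-3688) = 22128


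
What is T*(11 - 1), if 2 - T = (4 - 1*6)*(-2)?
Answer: -20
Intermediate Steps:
T = -2 (T = 2 - (4 - 1*6)*(-2) = 2 - (4 - 6)*(-2) = 2 - (-2)*(-2) = 2 - 1*4 = 2 - 4 = -2)
T*(11 - 1) = -2*(11 - 1) = -2*10 = -20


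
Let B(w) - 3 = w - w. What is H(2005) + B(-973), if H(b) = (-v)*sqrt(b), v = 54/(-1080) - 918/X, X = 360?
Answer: 3 + 13*sqrt(2005)/5 ≈ 119.42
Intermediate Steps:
v = -13/5 (v = 54/(-1080) - 918/360 = 54*(-1/1080) - 918*1/360 = -1/20 - 51/20 = -13/5 ≈ -2.6000)
H(b) = 13*sqrt(b)/5 (H(b) = (-1*(-13/5))*sqrt(b) = 13*sqrt(b)/5)
B(w) = 3 (B(w) = 3 + (w - w) = 3 + 0 = 3)
H(2005) + B(-973) = 13*sqrt(2005)/5 + 3 = 3 + 13*sqrt(2005)/5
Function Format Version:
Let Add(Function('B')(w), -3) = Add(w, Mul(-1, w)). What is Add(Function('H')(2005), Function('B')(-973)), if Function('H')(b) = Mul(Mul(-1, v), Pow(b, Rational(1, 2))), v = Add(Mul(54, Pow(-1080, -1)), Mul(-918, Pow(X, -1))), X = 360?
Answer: Add(3, Mul(Rational(13, 5), Pow(2005, Rational(1, 2)))) ≈ 119.42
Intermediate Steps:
v = Rational(-13, 5) (v = Add(Mul(54, Pow(-1080, -1)), Mul(-918, Pow(360, -1))) = Add(Mul(54, Rational(-1, 1080)), Mul(-918, Rational(1, 360))) = Add(Rational(-1, 20), Rational(-51, 20)) = Rational(-13, 5) ≈ -2.6000)
Function('H')(b) = Mul(Rational(13, 5), Pow(b, Rational(1, 2))) (Function('H')(b) = Mul(Mul(-1, Rational(-13, 5)), Pow(b, Rational(1, 2))) = Mul(Rational(13, 5), Pow(b, Rational(1, 2))))
Function('B')(w) = 3 (Function('B')(w) = Add(3, Add(w, Mul(-1, w))) = Add(3, 0) = 3)
Add(Function('H')(2005), Function('B')(-973)) = Add(Mul(Rational(13, 5), Pow(2005, Rational(1, 2))), 3) = Add(3, Mul(Rational(13, 5), Pow(2005, Rational(1, 2))))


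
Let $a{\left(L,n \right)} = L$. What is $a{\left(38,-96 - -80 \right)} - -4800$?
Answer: $4838$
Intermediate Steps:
$a{\left(38,-96 - -80 \right)} - -4800 = 38 - -4800 = 38 + 4800 = 4838$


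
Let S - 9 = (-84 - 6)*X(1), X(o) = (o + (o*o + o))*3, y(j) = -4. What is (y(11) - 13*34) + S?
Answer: -1247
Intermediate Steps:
X(o) = 3*o² + 6*o (X(o) = (o + (o² + o))*3 = (o + (o + o²))*3 = (o² + 2*o)*3 = 3*o² + 6*o)
S = -801 (S = 9 + (-84 - 6)*(3*1*(2 + 1)) = 9 - 270*3 = 9 - 90*9 = 9 - 810 = -801)
(y(11) - 13*34) + S = (-4 - 13*34) - 801 = (-4 - 442) - 801 = -446 - 801 = -1247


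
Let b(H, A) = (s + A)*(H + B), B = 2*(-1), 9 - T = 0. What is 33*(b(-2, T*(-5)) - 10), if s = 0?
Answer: 5610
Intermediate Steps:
T = 9 (T = 9 - 1*0 = 9 + 0 = 9)
B = -2
b(H, A) = A*(-2 + H) (b(H, A) = (0 + A)*(H - 2) = A*(-2 + H))
33*(b(-2, T*(-5)) - 10) = 33*((9*(-5))*(-2 - 2) - 10) = 33*(-45*(-4) - 10) = 33*(180 - 10) = 33*170 = 5610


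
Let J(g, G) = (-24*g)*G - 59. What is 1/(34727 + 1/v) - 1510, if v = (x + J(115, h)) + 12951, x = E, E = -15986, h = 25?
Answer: -3780448516776/2503608337 ≈ -1510.0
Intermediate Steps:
x = -15986
J(g, G) = -59 - 24*G*g (J(g, G) = -24*G*g - 59 = -59 - 24*G*g)
v = -72094 (v = (-15986 + (-59 - 24*25*115)) + 12951 = (-15986 + (-59 - 69000)) + 12951 = (-15986 - 69059) + 12951 = -85045 + 12951 = -72094)
1/(34727 + 1/v) - 1510 = 1/(34727 + 1/(-72094)) - 1510 = 1/(34727 - 1/72094) - 1510 = 1/(2503608337/72094) - 1510 = 72094/2503608337 - 1510 = -3780448516776/2503608337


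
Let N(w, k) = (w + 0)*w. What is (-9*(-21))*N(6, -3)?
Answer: 6804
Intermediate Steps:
N(w, k) = w² (N(w, k) = w*w = w²)
(-9*(-21))*N(6, -3) = -9*(-21)*6² = 189*36 = 6804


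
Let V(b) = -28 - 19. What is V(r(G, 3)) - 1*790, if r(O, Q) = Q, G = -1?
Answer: -837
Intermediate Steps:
V(b) = -47
V(r(G, 3)) - 1*790 = -47 - 1*790 = -47 - 790 = -837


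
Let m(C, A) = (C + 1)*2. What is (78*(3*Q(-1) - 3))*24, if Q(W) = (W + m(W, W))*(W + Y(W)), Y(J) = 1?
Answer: -5616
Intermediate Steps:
m(C, A) = 2 + 2*C (m(C, A) = (1 + C)*2 = 2 + 2*C)
Q(W) = (1 + W)*(2 + 3*W) (Q(W) = (W + (2 + 2*W))*(W + 1) = (2 + 3*W)*(1 + W) = (1 + W)*(2 + 3*W))
(78*(3*Q(-1) - 3))*24 = (78*(3*(2 + 3*(-1)**2 + 5*(-1)) - 3))*24 = (78*(3*(2 + 3*1 - 5) - 3))*24 = (78*(3*(2 + 3 - 5) - 3))*24 = (78*(3*0 - 3))*24 = (78*(0 - 3))*24 = (78*(-3))*24 = -234*24 = -5616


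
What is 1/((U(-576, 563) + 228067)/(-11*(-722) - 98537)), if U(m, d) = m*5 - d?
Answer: -90595/224624 ≈ -0.40332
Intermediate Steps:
U(m, d) = -d + 5*m (U(m, d) = 5*m - d = -d + 5*m)
1/((U(-576, 563) + 228067)/(-11*(-722) - 98537)) = 1/(((-1*563 + 5*(-576)) + 228067)/(-11*(-722) - 98537)) = 1/(((-563 - 2880) + 228067)/(7942 - 98537)) = 1/((-3443 + 228067)/(-90595)) = 1/(224624*(-1/90595)) = 1/(-224624/90595) = -90595/224624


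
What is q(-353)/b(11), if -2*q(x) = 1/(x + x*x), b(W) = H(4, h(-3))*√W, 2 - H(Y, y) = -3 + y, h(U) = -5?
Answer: -√11/27336320 ≈ -1.2133e-7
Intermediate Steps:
H(Y, y) = 5 - y (H(Y, y) = 2 - (-3 + y) = 2 + (3 - y) = 5 - y)
b(W) = 10*√W (b(W) = (5 - 1*(-5))*√W = (5 + 5)*√W = 10*√W)
q(x) = -1/(2*(x + x²)) (q(x) = -1/(2*(x + x*x)) = -1/(2*(x + x²)))
q(-353)/b(11) = (-½/(-353*(1 - 353)))/((10*√11)) = (-½*(-1/353)/(-352))*(√11/110) = (-½*(-1/353)*(-1/352))*(√11/110) = -√11/27336320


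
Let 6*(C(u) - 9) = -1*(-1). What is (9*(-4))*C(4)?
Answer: -330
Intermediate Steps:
C(u) = 55/6 (C(u) = 9 + (-1*(-1))/6 = 9 + (1/6)*1 = 9 + 1/6 = 55/6)
(9*(-4))*C(4) = (9*(-4))*(55/6) = -36*55/6 = -330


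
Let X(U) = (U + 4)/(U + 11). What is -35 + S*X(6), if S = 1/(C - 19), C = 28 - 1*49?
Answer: -2381/68 ≈ -35.015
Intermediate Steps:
X(U) = (4 + U)/(11 + U)
C = -21 (C = 28 - 49 = -21)
S = -1/40 (S = 1/(-21 - 19) = 1/(-40) = -1/40 ≈ -0.025000)
-35 + S*X(6) = -35 - (4 + 6)/(40*(11 + 6)) = -35 - 10/(40*17) = -35 - 10/680 = -35 - 1/40*10/17 = -35 - 1/68 = -2381/68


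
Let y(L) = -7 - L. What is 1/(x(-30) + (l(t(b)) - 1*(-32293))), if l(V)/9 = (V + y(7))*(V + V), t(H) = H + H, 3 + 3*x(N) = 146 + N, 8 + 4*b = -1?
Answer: 6/202975 ≈ 2.9560e-5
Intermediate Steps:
b = -9/4 (b = -2 + (¼)*(-1) = -2 - ¼ = -9/4 ≈ -2.2500)
x(N) = 143/3 + N/3 (x(N) = -1 + (146 + N)/3 = -1 + (146/3 + N/3) = 143/3 + N/3)
t(H) = 2*H
l(V) = 18*V*(-14 + V) (l(V) = 9*((V + (-7 - 1*7))*(V + V)) = 9*((V + (-7 - 7))*(2*V)) = 9*((V - 14)*(2*V)) = 9*((-14 + V)*(2*V)) = 9*(2*V*(-14 + V)) = 18*V*(-14 + V))
1/(x(-30) + (l(t(b)) - 1*(-32293))) = 1/((143/3 + (⅓)*(-30)) + (18*(2*(-9/4))*(-14 + 2*(-9/4)) - 1*(-32293))) = 1/((143/3 - 10) + (18*(-9/2)*(-14 - 9/2) + 32293)) = 1/(113/3 + (18*(-9/2)*(-37/2) + 32293)) = 1/(113/3 + (2997/2 + 32293)) = 1/(113/3 + 67583/2) = 1/(202975/6) = 6/202975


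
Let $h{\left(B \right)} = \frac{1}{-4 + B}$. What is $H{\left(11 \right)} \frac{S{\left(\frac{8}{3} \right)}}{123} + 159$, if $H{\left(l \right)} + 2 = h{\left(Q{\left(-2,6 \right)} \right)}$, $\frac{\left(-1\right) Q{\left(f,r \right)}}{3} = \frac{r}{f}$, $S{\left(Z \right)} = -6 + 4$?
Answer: $\frac{32601}{205} \approx 159.03$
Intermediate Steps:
$S{\left(Z \right)} = -2$
$Q{\left(f,r \right)} = - \frac{3 r}{f}$ ($Q{\left(f,r \right)} = - 3 \frac{r}{f} = - \frac{3 r}{f}$)
$H{\left(l \right)} = - \frac{9}{5}$ ($H{\left(l \right)} = -2 + \frac{1}{-4 - \frac{18}{-2}} = -2 + \frac{1}{-4 - 18 \left(- \frac{1}{2}\right)} = -2 + \frac{1}{-4 + 9} = -2 + \frac{1}{5} = - \frac{9}{5}$)
$H{\left(11 \right)} \frac{S{\left(\frac{8}{3} \right)}}{123} + 159 = - \frac{9 \left(- \frac{2}{123}\right)}{5} + 159 = - \frac{9 \left(\left(-2\right) \frac{1}{123}\right)}{5} + 159 = \left(- \frac{9}{5}\right) \left(- \frac{2}{123}\right) + 159 = \frac{6}{205} + 159 = \frac{32601}{205}$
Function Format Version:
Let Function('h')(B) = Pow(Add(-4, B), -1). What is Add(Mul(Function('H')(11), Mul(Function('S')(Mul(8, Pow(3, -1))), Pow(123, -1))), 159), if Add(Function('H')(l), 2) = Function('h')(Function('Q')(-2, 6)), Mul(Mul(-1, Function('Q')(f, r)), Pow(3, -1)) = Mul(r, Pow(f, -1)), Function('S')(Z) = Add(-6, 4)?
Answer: Rational(32601, 205) ≈ 159.03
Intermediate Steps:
Function('S')(Z) = -2
Function('Q')(f, r) = Mul(-3, r, Pow(f, -1)) (Function('Q')(f, r) = Mul(-3, Mul(r, Pow(f, -1))) = Mul(-3, r, Pow(f, -1)))
Function('H')(l) = Rational(-9, 5) (Function('H')(l) = Add(-2, Pow(Add(-4, Mul(-3, 6, Pow(-2, -1))), -1)) = Add(-2, Pow(Add(-4, Mul(-3, 6, Rational(-1, 2))), -1)) = Add(-2, Pow(Add(-4, 9), -1)) = Add(-2, Pow(5, -1)) = Add(-2, Rational(1, 5)) = Rational(-9, 5))
Add(Mul(Function('H')(11), Mul(Function('S')(Mul(8, Pow(3, -1))), Pow(123, -1))), 159) = Add(Mul(Rational(-9, 5), Mul(-2, Pow(123, -1))), 159) = Add(Mul(Rational(-9, 5), Mul(-2, Rational(1, 123))), 159) = Add(Mul(Rational(-9, 5), Rational(-2, 123)), 159) = Add(Rational(6, 205), 159) = Rational(32601, 205)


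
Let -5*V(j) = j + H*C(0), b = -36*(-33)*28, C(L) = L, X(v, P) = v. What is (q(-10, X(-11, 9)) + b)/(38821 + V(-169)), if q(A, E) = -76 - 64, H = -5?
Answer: 82810/97137 ≈ 0.85251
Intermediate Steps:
q(A, E) = -140
b = 33264 (b = 1188*28 = 33264)
V(j) = -j/5 (V(j) = -(j - 5*0)/5 = -(j + 0)/5 = -j/5)
(q(-10, X(-11, 9)) + b)/(38821 + V(-169)) = (-140 + 33264)/(38821 - ⅕*(-169)) = 33124/(38821 + 169/5) = 33124/(194274/5) = 33124*(5/194274) = 82810/97137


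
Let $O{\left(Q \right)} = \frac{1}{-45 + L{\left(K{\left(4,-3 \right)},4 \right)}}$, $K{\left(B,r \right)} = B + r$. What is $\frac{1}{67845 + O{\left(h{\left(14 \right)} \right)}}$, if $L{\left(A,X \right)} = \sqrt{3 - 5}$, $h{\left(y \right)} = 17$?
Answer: $\frac{68760885}{4665080716313} + \frac{i \sqrt{2}}{9330161432626} \approx 1.4739 \cdot 10^{-5} + 1.5157 \cdot 10^{-13} i$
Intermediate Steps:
$L{\left(A,X \right)} = i \sqrt{2}$ ($L{\left(A,X \right)} = \sqrt{-2} = i \sqrt{2}$)
$O{\left(Q \right)} = \frac{1}{-45 + i \sqrt{2}}$
$\frac{1}{67845 + O{\left(h{\left(14 \right)} \right)}} = \frac{1}{67845 - \left(\frac{45}{2027} + \frac{i \sqrt{2}}{2027}\right)} = \frac{1}{\frac{137521770}{2027} - \frac{i \sqrt{2}}{2027}}$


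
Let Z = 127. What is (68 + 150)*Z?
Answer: 27686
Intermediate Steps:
(68 + 150)*Z = (68 + 150)*127 = 218*127 = 27686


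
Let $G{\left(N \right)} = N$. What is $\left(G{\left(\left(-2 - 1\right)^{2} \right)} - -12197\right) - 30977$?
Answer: $-18771$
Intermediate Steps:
$\left(G{\left(\left(-2 - 1\right)^{2} \right)} - -12197\right) - 30977 = \left(\left(-2 - 1\right)^{2} - -12197\right) - 30977 = \left(\left(-3\right)^{2} + 12197\right) - 30977 = \left(9 + 12197\right) - 30977 = 12206 - 30977 = -18771$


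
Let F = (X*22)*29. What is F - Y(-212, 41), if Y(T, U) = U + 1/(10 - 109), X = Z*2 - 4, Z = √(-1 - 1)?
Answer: -256706/99 + 1276*I*√2 ≈ -2593.0 + 1804.5*I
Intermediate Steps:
Z = I*√2 (Z = √(-2) = I*√2 ≈ 1.4142*I)
X = -4 + 2*I*√2 (X = (I*√2)*2 - 4 = 2*I*√2 - 4 = -4 + 2*I*√2 ≈ -4.0 + 2.8284*I)
Y(T, U) = -1/99 + U (Y(T, U) = U + 1/(-99) = U - 1/99 = -1/99 + U)
F = -2552 + 1276*I*√2 (F = ((-4 + 2*I*√2)*22)*29 = (-88 + 44*I*√2)*29 = -2552 + 1276*I*√2 ≈ -2552.0 + 1804.5*I)
F - Y(-212, 41) = (-2552 + 1276*I*√2) - (-1/99 + 41) = (-2552 + 1276*I*√2) - 1*4058/99 = (-2552 + 1276*I*√2) - 4058/99 = -256706/99 + 1276*I*√2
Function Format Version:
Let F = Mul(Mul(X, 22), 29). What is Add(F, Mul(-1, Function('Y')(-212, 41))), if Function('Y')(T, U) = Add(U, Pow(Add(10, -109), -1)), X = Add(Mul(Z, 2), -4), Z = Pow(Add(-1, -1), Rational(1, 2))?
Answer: Add(Rational(-256706, 99), Mul(1276, I, Pow(2, Rational(1, 2)))) ≈ Add(-2593.0, Mul(1804.5, I))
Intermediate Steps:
Z = Mul(I, Pow(2, Rational(1, 2))) (Z = Pow(-2, Rational(1, 2)) = Mul(I, Pow(2, Rational(1, 2))) ≈ Mul(1.4142, I))
X = Add(-4, Mul(2, I, Pow(2, Rational(1, 2)))) (X = Add(Mul(Mul(I, Pow(2, Rational(1, 2))), 2), -4) = Add(Mul(2, I, Pow(2, Rational(1, 2))), -4) = Add(-4, Mul(2, I, Pow(2, Rational(1, 2)))) ≈ Add(-4.0000, Mul(2.8284, I)))
Function('Y')(T, U) = Add(Rational(-1, 99), U) (Function('Y')(T, U) = Add(U, Pow(-99, -1)) = Add(U, Rational(-1, 99)) = Add(Rational(-1, 99), U))
F = Add(-2552, Mul(1276, I, Pow(2, Rational(1, 2)))) (F = Mul(Mul(Add(-4, Mul(2, I, Pow(2, Rational(1, 2)))), 22), 29) = Mul(Add(-88, Mul(44, I, Pow(2, Rational(1, 2)))), 29) = Add(-2552, Mul(1276, I, Pow(2, Rational(1, 2)))) ≈ Add(-2552.0, Mul(1804.5, I)))
Add(F, Mul(-1, Function('Y')(-212, 41))) = Add(Add(-2552, Mul(1276, I, Pow(2, Rational(1, 2)))), Mul(-1, Add(Rational(-1, 99), 41))) = Add(Add(-2552, Mul(1276, I, Pow(2, Rational(1, 2)))), Mul(-1, Rational(4058, 99))) = Add(Add(-2552, Mul(1276, I, Pow(2, Rational(1, 2)))), Rational(-4058, 99)) = Add(Rational(-256706, 99), Mul(1276, I, Pow(2, Rational(1, 2))))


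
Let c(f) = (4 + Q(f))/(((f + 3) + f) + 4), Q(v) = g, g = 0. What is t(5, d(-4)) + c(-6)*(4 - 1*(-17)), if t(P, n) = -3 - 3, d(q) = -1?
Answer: -114/5 ≈ -22.800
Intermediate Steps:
Q(v) = 0
t(P, n) = -6
c(f) = 4/(7 + 2*f) (c(f) = (4 + 0)/(((f + 3) + f) + 4) = 4/(((3 + f) + f) + 4) = 4/((3 + 2*f) + 4) = 4/(7 + 2*f))
t(5, d(-4)) + c(-6)*(4 - 1*(-17)) = -6 + (4/(7 + 2*(-6)))*(4 - 1*(-17)) = -6 + (4/(7 - 12))*(4 + 17) = -6 + (4/(-5))*21 = -6 + (4*(-⅕))*21 = -6 - ⅘*21 = -6 - 84/5 = -114/5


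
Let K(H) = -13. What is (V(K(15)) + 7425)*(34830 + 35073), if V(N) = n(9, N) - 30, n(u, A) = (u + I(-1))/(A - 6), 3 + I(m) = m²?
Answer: 9821231694/19 ≈ 5.1691e+8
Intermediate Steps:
I(m) = -3 + m²
n(u, A) = (-2 + u)/(-6 + A) (n(u, A) = (u + (-3 + (-1)²))/(A - 6) = (u + (-3 + 1))/(-6 + A) = (u - 2)/(-6 + A) = (-2 + u)/(-6 + A))
V(N) = -30 + 7/(-6 + N) (V(N) = (-2 + 9)/(-6 + N) - 30 = 7/(-6 + N) - 30 = -30 + 7/(-6 + N))
(V(K(15)) + 7425)*(34830 + 35073) = ((187 - 30*(-13))/(-6 - 13) + 7425)*(34830 + 35073) = ((187 + 390)/(-19) + 7425)*69903 = (-1/19*577 + 7425)*69903 = (-577/19 + 7425)*69903 = (140498/19)*69903 = 9821231694/19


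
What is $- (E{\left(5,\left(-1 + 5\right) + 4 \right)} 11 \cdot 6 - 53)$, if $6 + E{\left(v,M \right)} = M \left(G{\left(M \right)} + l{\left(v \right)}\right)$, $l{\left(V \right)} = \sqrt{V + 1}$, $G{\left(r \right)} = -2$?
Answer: $1505 - 528 \sqrt{6} \approx 211.67$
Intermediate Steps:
$l{\left(V \right)} = \sqrt{1 + V}$
$E{\left(v,M \right)} = -6 + M \left(-2 + \sqrt{1 + v}\right)$
$- (E{\left(5,\left(-1 + 5\right) + 4 \right)} 11 \cdot 6 - 53) = - (\left(-6 - 2 \left(\left(-1 + 5\right) + 4\right) + \left(\left(-1 + 5\right) + 4\right) \sqrt{1 + 5}\right) 11 \cdot 6 - 53) = - (\left(-6 - 2 \left(4 + 4\right) + \left(4 + 4\right) \sqrt{6}\right) 66 - 53) = - (\left(-6 - 16 + 8 \sqrt{6}\right) 66 - 53) = - (\left(-22 + 8 \sqrt{6}\right) 66 - 53) = - (\left(-1452 + 528 \sqrt{6}\right) - 53) = - (-1505 + 528 \sqrt{6}) = 1505 - 528 \sqrt{6}$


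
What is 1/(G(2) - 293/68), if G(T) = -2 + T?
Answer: -68/293 ≈ -0.23208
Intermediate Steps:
1/(G(2) - 293/68) = 1/((-2 + 2) - 293/68) = 1/(0 - 293*1/68) = 1/(0 - 293/68) = 1/(-293/68) = -68/293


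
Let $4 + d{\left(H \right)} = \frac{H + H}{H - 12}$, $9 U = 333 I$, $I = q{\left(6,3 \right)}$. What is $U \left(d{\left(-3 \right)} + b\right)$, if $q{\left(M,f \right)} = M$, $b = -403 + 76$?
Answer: $- \frac{366966}{5} \approx -73393.0$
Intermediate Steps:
$b = -327$
$I = 6$
$U = 222$ ($U = \frac{333 \cdot 6}{9} = \frac{1}{9} \cdot 1998 = 222$)
$d{\left(H \right)} = -4 + \frac{2 H}{-12 + H}$ ($d{\left(H \right)} = -4 + \frac{H + H}{H - 12} = -4 + \frac{2 H}{-12 + H}$)
$U \left(d{\left(-3 \right)} + b\right) = 222 \left(\frac{2 \left(24 - -3\right)}{-12 - 3} - 327\right) = 222 \left(\frac{2 \left(24 + 3\right)}{-15} - 327\right) = 222 \left(2 \left(- \frac{1}{15}\right) 27 - 327\right) = 222 \left(- \frac{18}{5} - 327\right) = 222 \left(- \frac{1653}{5}\right) = - \frac{366966}{5}$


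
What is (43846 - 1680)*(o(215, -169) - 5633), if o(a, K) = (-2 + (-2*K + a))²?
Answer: 12564118688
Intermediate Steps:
o(a, K) = (-2 + a - 2*K)² (o(a, K) = (-2 + (a - 2*K))² = (-2 + a - 2*K)²)
(43846 - 1680)*(o(215, -169) - 5633) = (43846 - 1680)*((2 - 1*215 + 2*(-169))² - 5633) = 42166*((2 - 215 - 338)² - 5633) = 42166*((-551)² - 5633) = 42166*(303601 - 5633) = 42166*297968 = 12564118688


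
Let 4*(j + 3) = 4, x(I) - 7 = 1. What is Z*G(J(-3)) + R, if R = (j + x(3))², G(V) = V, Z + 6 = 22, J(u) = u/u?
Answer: 52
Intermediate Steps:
J(u) = 1
Z = 16 (Z = -6 + 22 = 16)
x(I) = 8 (x(I) = 7 + 1 = 8)
j = -2 (j = -3 + (¼)*4 = -3 + 1 = -2)
R = 36 (R = (-2 + 8)² = 6² = 36)
Z*G(J(-3)) + R = 16*1 + 36 = 16 + 36 = 52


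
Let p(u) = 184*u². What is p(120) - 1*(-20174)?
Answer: 2669774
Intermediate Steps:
p(120) - 1*(-20174) = 184*120² - 1*(-20174) = 184*14400 + 20174 = 2649600 + 20174 = 2669774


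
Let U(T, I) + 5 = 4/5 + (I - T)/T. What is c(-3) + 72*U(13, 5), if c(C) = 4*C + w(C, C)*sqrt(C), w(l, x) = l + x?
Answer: -23316/65 - 6*I*sqrt(3) ≈ -358.71 - 10.392*I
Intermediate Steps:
U(T, I) = -21/5 + (I - T)/T (U(T, I) = -5 + (4/5 + (I - T)/T) = -21/5 + (I - T)/T)
c(C) = 2*C**(3/2) + 4*C (c(C) = 4*C + (C + C)*sqrt(C) = 4*C + (2*C)*sqrt(C) = 4*C + 2*C**(3/2) = 2*C**(3/2) + 4*C)
c(-3) + 72*U(13, 5) = (2*(-3)**(3/2) + 4*(-3)) + 72*(-26/5 + 5/13) = (2*(-3*I*sqrt(3)) - 12) + 72*(-26/5 + 5*(1/13)) = (-6*I*sqrt(3) - 12) + 72*(-26/5 + 5/13) = (-12 - 6*I*sqrt(3)) + 72*(-313/65) = (-12 - 6*I*sqrt(3)) - 22536/65 = -23316/65 - 6*I*sqrt(3)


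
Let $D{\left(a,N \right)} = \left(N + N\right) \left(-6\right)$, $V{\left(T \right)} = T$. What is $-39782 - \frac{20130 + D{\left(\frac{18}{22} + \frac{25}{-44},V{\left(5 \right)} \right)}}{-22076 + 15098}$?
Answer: $- \frac{46263121}{1163} \approx -39779.0$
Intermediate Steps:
$D{\left(a,N \right)} = - 12 N$ ($D{\left(a,N \right)} = 2 N \left(-6\right) = - 12 N$)
$-39782 - \frac{20130 + D{\left(\frac{18}{22} + \frac{25}{-44},V{\left(5 \right)} \right)}}{-22076 + 15098} = -39782 - \frac{20130 - 60}{-22076 + 15098} = -39782 - \frac{20130 - 60}{-6978} = -39782 - 20070 \left(- \frac{1}{6978}\right) = -39782 - - \frac{3345}{1163} = -39782 + \frac{3345}{1163} = - \frac{46263121}{1163}$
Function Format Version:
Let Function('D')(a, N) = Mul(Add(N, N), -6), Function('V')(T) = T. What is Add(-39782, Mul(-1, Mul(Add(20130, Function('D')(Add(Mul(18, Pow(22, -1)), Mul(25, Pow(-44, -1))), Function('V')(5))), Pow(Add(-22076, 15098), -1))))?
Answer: Rational(-46263121, 1163) ≈ -39779.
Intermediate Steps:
Function('D')(a, N) = Mul(-12, N) (Function('D')(a, N) = Mul(Mul(2, N), -6) = Mul(-12, N))
Add(-39782, Mul(-1, Mul(Add(20130, Function('D')(Add(Mul(18, Pow(22, -1)), Mul(25, Pow(-44, -1))), Function('V')(5))), Pow(Add(-22076, 15098), -1)))) = Add(-39782, Mul(-1, Mul(Add(20130, Mul(-12, 5)), Pow(Add(-22076, 15098), -1)))) = Add(-39782, Mul(-1, Mul(Add(20130, -60), Pow(-6978, -1)))) = Add(-39782, Mul(-1, Mul(20070, Rational(-1, 6978)))) = Add(-39782, Mul(-1, Rational(-3345, 1163))) = Add(-39782, Rational(3345, 1163)) = Rational(-46263121, 1163)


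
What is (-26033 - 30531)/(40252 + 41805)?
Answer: -56564/82057 ≈ -0.68933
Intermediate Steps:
(-26033 - 30531)/(40252 + 41805) = -56564/82057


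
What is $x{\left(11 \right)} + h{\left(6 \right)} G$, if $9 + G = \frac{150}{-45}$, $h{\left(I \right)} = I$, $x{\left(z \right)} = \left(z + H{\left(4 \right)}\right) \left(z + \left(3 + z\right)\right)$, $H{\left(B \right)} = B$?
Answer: $301$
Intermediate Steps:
$x{\left(z \right)} = \left(3 + 2 z\right) \left(4 + z\right)$ ($x{\left(z \right)} = \left(z + 4\right) \left(z + \left(3 + z\right)\right) = \left(4 + z\right) \left(3 + 2 z\right) = \left(3 + 2 z\right) \left(4 + z\right)$)
$G = - \frac{37}{3}$ ($G = -9 + \frac{150}{-45} = -9 + 150 \left(- \frac{1}{45}\right) = -9 - \frac{10}{3} = - \frac{37}{3} \approx -12.333$)
$x{\left(11 \right)} + h{\left(6 \right)} G = \left(12 + 2 \cdot 11^{2} + 11 \cdot 11\right) + 6 \left(- \frac{37}{3}\right) = \left(12 + 2 \cdot 121 + 121\right) - 74 = \left(12 + 242 + 121\right) - 74 = 375 - 74 = 301$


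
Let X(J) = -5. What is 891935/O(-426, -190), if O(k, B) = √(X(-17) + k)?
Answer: -891935*I*√431/431 ≈ -42963.0*I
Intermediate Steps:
O(k, B) = √(-5 + k)
891935/O(-426, -190) = 891935/(√(-5 - 426)) = 891935/(√(-431)) = 891935/((I*√431)) = 891935*(-I*√431/431) = -891935*I*√431/431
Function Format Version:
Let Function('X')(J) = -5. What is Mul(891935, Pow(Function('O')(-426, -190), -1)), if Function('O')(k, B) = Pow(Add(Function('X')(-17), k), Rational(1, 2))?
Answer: Mul(Rational(-891935, 431), I, Pow(431, Rational(1, 2))) ≈ Mul(-42963., I)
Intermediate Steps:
Function('O')(k, B) = Pow(Add(-5, k), Rational(1, 2))
Mul(891935, Pow(Function('O')(-426, -190), -1)) = Mul(891935, Pow(Pow(Add(-5, -426), Rational(1, 2)), -1)) = Mul(891935, Pow(Pow(-431, Rational(1, 2)), -1)) = Mul(891935, Pow(Mul(I, Pow(431, Rational(1, 2))), -1)) = Mul(891935, Mul(Rational(-1, 431), I, Pow(431, Rational(1, 2)))) = Mul(Rational(-891935, 431), I, Pow(431, Rational(1, 2)))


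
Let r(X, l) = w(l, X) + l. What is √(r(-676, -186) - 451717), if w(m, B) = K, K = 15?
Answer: 4*I*√28243 ≈ 672.23*I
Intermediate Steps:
w(m, B) = 15
r(X, l) = 15 + l
√(r(-676, -186) - 451717) = √((15 - 186) - 451717) = √(-171 - 451717) = √(-451888) = 4*I*√28243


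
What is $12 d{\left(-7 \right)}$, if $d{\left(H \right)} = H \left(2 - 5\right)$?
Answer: $252$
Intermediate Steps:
$d{\left(H \right)} = - 3 H$ ($d{\left(H \right)} = H \left(-3\right) = - 3 H$)
$12 d{\left(-7 \right)} = 12 \left(\left(-3\right) \left(-7\right)\right) = 12 \cdot 21 = 252$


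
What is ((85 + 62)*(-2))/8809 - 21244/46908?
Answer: -50232337/103303143 ≈ -0.48626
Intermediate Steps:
((85 + 62)*(-2))/8809 - 21244/46908 = (147*(-2))*(1/8809) - 21244*1/46908 = -294*1/8809 - 5311/11727 = -294/8809 - 5311/11727 = -50232337/103303143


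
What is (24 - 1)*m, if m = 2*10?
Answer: 460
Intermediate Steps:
m = 20
(24 - 1)*m = (24 - 1)*20 = 23*20 = 460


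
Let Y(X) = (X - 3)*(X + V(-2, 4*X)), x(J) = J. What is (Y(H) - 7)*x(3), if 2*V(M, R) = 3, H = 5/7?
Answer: -1773/49 ≈ -36.184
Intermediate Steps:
H = 5/7 (H = 5*(1/7) = 5/7 ≈ 0.71429)
V(M, R) = 3/2 (V(M, R) = (1/2)*3 = 3/2)
Y(X) = (-3 + X)*(3/2 + X) (Y(X) = (X - 3)*(X + 3/2) = (-3 + X)*(3/2 + X))
(Y(H) - 7)*x(3) = ((-9/2 + (5/7)**2 - 3/2*5/7) - 7)*3 = ((-9/2 + 25/49 - 15/14) - 7)*3 = (-248/49 - 7)*3 = -591/49*3 = -1773/49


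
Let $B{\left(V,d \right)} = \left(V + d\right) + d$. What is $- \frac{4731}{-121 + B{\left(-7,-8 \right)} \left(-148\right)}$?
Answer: $- \frac{4731}{3283} \approx -1.4411$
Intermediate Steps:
$B{\left(V,d \right)} = V + 2 d$
$- \frac{4731}{-121 + B{\left(-7,-8 \right)} \left(-148\right)} = - \frac{4731}{-121 + \left(-7 + 2 \left(-8\right)\right) \left(-148\right)} = - \frac{4731}{-121 + \left(-7 - 16\right) \left(-148\right)} = - \frac{4731}{-121 - -3404} = - \frac{4731}{-121 + 3404} = - \frac{4731}{3283}$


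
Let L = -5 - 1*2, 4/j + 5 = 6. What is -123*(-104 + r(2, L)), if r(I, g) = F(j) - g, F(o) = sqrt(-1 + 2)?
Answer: 11808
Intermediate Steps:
j = 4 (j = 4/(-5 + 6) = 4/1 = 4*1 = 4)
L = -7 (L = -5 - 2 = -7)
F(o) = 1 (F(o) = sqrt(1) = 1)
r(I, g) = 1 - g
-123*(-104 + r(2, L)) = -123*(-104 + (1 - 1*(-7))) = -123*(-104 + (1 + 7)) = -123*(-104 + 8) = -123*(-96) = 11808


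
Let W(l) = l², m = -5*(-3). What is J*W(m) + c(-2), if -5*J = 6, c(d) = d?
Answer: -272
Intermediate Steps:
m = 15
J = -6/5 (J = -⅕*6 = -6/5 ≈ -1.2000)
J*W(m) + c(-2) = -6/5*15² - 2 = -6/5*225 - 2 = -270 - 2 = -272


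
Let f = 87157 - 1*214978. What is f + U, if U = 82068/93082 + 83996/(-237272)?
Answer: -352876411415845/2760719038 ≈ -1.2782e+5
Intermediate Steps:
f = -127821 (f = 87157 - 214978 = -127821)
U = 1456740353/2760719038 (U = 82068*(1/93082) + 83996*(-1/237272) = 41034/46541 - 20999/59318 = 1456740353/2760719038 ≈ 0.52767)
f + U = -127821 + 1456740353/2760719038 = -352876411415845/2760719038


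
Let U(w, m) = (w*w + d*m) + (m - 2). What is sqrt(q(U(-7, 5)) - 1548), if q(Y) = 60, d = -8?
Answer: 4*I*sqrt(93) ≈ 38.575*I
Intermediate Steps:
U(w, m) = -2 + w**2 - 7*m (U(w, m) = (w*w - 8*m) + (m - 2) = (w**2 - 8*m) + (-2 + m) = -2 + w**2 - 7*m)
sqrt(q(U(-7, 5)) - 1548) = sqrt(60 - 1548) = sqrt(-1488) = 4*I*sqrt(93)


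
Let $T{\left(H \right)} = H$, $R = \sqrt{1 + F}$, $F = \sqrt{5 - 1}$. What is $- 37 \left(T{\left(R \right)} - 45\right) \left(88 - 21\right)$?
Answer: $111555 - 2479 \sqrt{3} \approx 1.0726 \cdot 10^{5}$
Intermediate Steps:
$F = 2$ ($F = \sqrt{4} = 2$)
$R = \sqrt{3}$ ($R = \sqrt{1 + 2} = \sqrt{3} \approx 1.732$)
$- 37 \left(T{\left(R \right)} - 45\right) \left(88 - 21\right) = - 37 \left(\sqrt{3} - 45\right) \left(88 - 21\right) = - 37 \left(-45 + \sqrt{3}\right) 67 = - 37 \left(-3015 + 67 \sqrt{3}\right) = 111555 - 2479 \sqrt{3}$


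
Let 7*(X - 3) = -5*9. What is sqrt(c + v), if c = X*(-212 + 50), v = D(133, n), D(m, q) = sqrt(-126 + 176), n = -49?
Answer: sqrt(27216 + 245*sqrt(2))/7 ≈ 23.717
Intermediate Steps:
X = -24/7 (X = 3 + (-5*9)/7 = 3 + (1/7)*(-45) = 3 - 45/7 = -24/7 ≈ -3.4286)
D(m, q) = 5*sqrt(2) (D(m, q) = sqrt(50) = 5*sqrt(2))
v = 5*sqrt(2) ≈ 7.0711
c = 3888/7 (c = -24*(-212 + 50)/7 = -24/7*(-162) = 3888/7 ≈ 555.43)
sqrt(c + v) = sqrt(3888/7 + 5*sqrt(2))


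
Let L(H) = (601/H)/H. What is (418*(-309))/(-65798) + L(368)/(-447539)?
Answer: 3914094328544117/1993926851012864 ≈ 1.9630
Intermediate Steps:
L(H) = 601/H**2
(418*(-309))/(-65798) + L(368)/(-447539) = (418*(-309))/(-65798) + (601/368**2)/(-447539) = -129162*(-1/65798) + (601*(1/135424))*(-1/447539) = 64581/32899 + (601/135424)*(-1/447539) = 64581/32899 - 601/60607521536 = 3914094328544117/1993926851012864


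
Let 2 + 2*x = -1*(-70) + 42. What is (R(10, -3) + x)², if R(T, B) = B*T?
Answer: 625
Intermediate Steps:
x = 55 (x = -1 + (-1*(-70) + 42)/2 = -1 + (70 + 42)/2 = -1 + (½)*112 = -1 + 56 = 55)
(R(10, -3) + x)² = (-3*10 + 55)² = (-30 + 55)² = 25² = 625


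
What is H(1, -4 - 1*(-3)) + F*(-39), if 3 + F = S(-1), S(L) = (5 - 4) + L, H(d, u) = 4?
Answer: 121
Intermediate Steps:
S(L) = 1 + L
F = -3 (F = -3 + (1 - 1) = -3 + 0 = -3)
H(1, -4 - 1*(-3)) + F*(-39) = 4 - 3*(-39) = 4 + 117 = 121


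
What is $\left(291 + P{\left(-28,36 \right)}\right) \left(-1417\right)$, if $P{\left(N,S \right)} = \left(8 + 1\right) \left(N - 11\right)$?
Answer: $85020$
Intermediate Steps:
$P{\left(N,S \right)} = -99 + 9 N$ ($P{\left(N,S \right)} = 9 \left(-11 + N\right) = -99 + 9 N$)
$\left(291 + P{\left(-28,36 \right)}\right) \left(-1417\right) = \left(291 + \left(-99 + 9 \left(-28\right)\right)\right) \left(-1417\right) = \left(291 - 351\right) \left(-1417\right) = \left(-60\right) \left(-1417\right) = 85020$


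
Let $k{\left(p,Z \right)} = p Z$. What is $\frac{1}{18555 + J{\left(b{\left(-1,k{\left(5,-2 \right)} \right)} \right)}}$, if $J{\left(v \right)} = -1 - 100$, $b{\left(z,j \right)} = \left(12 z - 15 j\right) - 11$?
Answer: $\frac{1}{18454} \approx 5.4189 \cdot 10^{-5}$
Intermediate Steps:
$k{\left(p,Z \right)} = Z p$
$b{\left(z,j \right)} = -11 - 15 j + 12 z$ ($b{\left(z,j \right)} = \left(- 15 j + 12 z\right) - 11 = -11 - 15 j + 12 z$)
$J{\left(v \right)} = -101$
$\frac{1}{18555 + J{\left(b{\left(-1,k{\left(5,-2 \right)} \right)} \right)}} = \frac{1}{18555 - 101} = \frac{1}{18454}$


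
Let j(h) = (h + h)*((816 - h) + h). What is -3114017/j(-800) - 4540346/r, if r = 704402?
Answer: -1867177967383/459833625600 ≈ -4.0606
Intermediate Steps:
j(h) = 1632*h (j(h) = (2*h)*816 = 1632*h)
-3114017/j(-800) - 4540346/r = -3114017/(1632*(-800)) - 4540346/704402 = -3114017/(-1305600) - 4540346*1/704402 = -3114017*(-1/1305600) - 2270173/352201 = 3114017/1305600 - 2270173/352201 = -1867177967383/459833625600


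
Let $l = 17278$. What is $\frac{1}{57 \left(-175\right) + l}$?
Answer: $\frac{1}{7303} \approx 0.00013693$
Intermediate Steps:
$\frac{1}{57 \left(-175\right) + l} = \frac{1}{57 \left(-175\right) + 17278} = \frac{1}{-9975 + 17278} = \frac{1}{7303}$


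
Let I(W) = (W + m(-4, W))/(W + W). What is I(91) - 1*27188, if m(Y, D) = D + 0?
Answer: -27187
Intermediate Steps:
m(Y, D) = D
I(W) = 1 (I(W) = (W + W)/(W + W) = (2*W)/((2*W)) = (2*W)*(1/(2*W)) = 1)
I(91) - 1*27188 = 1 - 1*27188 = 1 - 27188 = -27187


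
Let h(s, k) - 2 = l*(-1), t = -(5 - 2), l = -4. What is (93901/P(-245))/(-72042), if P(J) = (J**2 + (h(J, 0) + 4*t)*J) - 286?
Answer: -93901/4409618778 ≈ -2.1295e-5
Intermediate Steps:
t = -3 (t = -1*3 = -3)
h(s, k) = 6 (h(s, k) = 2 - 4*(-1) = 2 + 4 = 6)
P(J) = -286 + J**2 - 6*J (P(J) = (J**2 + (6 + 4*(-3))*J) - 286 = (J**2 + (6 - 12)*J) - 286 = (J**2 - 6*J) - 286 = -286 + J**2 - 6*J)
(93901/P(-245))/(-72042) = (93901/(-286 + (-245)**2 - 6*(-245)))/(-72042) = (93901/(-286 + 60025 + 1470))*(-1/72042) = (93901/61209)*(-1/72042) = -93901/4409618778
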